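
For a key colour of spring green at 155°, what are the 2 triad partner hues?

275° and 35°

155 + 120 = 275°
155 + 240 = 395 → 395 − 360 = 35°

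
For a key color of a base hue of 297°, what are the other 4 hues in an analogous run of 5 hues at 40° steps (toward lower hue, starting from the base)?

257°, 217°, 177°, 137°

Analogous hues sit every 40° along the wheel.
297 − 40 = 257°
297 − 80 = 217°
297 − 120 = 177°
297 − 160 = 137°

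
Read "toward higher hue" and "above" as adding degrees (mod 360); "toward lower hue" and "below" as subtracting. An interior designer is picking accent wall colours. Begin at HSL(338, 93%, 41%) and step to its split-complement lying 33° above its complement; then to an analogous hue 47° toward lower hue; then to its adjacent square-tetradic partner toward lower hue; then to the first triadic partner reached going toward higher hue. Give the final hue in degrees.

174°

split-comp 33° ↑ +213°: 338 + 213 = 551 → 551 − 360 = 191°
analog 47° ↓ −47°: 191 − 47 = 144°
square ↓ −90°: 144 − 90 = 54°
triadic ↑ +120°: 54 + 120 = 174°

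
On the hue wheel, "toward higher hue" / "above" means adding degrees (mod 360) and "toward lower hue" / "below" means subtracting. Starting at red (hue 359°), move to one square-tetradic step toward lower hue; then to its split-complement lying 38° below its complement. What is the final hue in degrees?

−90° (square ↓): 359 − 90 = 269°
+142° (split-comp 38° ↓): 269 + 142 = 411 → 411 − 360 = 51°

51°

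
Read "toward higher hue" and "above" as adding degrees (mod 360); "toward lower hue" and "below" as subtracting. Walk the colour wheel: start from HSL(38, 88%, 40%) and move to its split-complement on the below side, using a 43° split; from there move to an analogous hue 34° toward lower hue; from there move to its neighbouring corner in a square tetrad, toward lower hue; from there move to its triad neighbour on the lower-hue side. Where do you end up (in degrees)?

291°

38 + 137 = 175°   (split-comp 43° ↓)
175 − 34 = 141°   (analog 34° ↓)
141 − 90 = 51°   (square ↓)
51 − 120 = -69 → -69 + 360 = 291°   (triadic ↓)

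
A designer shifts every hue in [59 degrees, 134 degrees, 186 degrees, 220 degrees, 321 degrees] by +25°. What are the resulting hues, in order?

84°, 159°, 211°, 245°, 346°

59 + 25 = 84°
134 + 25 = 159°
186 + 25 = 211°
220 + 25 = 245°
321 + 25 = 346°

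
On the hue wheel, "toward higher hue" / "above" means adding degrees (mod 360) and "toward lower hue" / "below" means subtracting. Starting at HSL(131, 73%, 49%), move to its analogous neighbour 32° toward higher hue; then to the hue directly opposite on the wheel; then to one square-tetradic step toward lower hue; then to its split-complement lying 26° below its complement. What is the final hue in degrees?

47°

analog 32° ↑ +32°: 131 + 32 = 163°
complement +180°: 163 + 180 = 343°
square ↓ −90°: 343 − 90 = 253°
split-comp 26° ↓ +154°: 253 + 154 = 407 → 407 − 360 = 47°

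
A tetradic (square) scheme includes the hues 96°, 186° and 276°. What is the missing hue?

6°

A square tetradic scheme places four hues every 90°.
The full set through 96° is {6°, 96°, 186°, 276°}.
Given {96°, 186°, 276°}, the missing hue is 6°.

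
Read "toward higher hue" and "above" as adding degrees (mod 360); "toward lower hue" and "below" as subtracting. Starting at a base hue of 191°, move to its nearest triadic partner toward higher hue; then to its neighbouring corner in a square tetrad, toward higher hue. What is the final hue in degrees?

41°

triadic ↑ +120°: 191 + 120 = 311°
square ↑ +90°: 311 + 90 = 401 → 401 − 360 = 41°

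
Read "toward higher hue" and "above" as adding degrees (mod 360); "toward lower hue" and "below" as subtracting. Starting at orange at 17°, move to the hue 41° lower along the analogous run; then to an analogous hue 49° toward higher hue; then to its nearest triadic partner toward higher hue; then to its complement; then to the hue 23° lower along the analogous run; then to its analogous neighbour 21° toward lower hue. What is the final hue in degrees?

17 − 41 = -24 → -24 + 360 = 336°   (analog 41° ↓)
336 + 49 = 385 → 385 − 360 = 25°   (analog 49° ↑)
25 + 120 = 145°   (triadic ↑)
145 + 180 = 325°   (complement)
325 − 23 = 302°   (analog 23° ↓)
302 − 21 = 281°   (analog 21° ↓)

281°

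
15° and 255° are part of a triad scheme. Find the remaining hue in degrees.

A triad places three hues 120° apart.
The full set through 15° is {15°, 135°, 255°}.
Given {15°, 255°}, the missing hue is 135°.

135°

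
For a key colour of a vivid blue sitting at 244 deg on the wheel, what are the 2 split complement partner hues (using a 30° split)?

34° and 94°

Split-complementary hues sit 30° either side of the complement.
Complement of 244 deg: 244 + 180 = 424 → 424 − 360 = 64°
64 − 30 = 34°
64 + 30 = 94°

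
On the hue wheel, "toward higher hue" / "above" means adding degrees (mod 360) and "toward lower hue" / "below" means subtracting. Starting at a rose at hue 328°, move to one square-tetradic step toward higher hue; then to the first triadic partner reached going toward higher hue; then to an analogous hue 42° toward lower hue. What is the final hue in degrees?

328 + 90 = 418 → 418 − 360 = 58°   (square ↑)
58 + 120 = 178°   (triadic ↑)
178 − 42 = 136°   (analog 42° ↓)

136°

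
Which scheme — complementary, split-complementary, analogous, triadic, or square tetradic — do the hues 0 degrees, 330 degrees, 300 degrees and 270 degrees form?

analogous

Sort the hues: 0°, 270°, 300°, 330°.
Successive gaps around the wheel: 270°, 30°, 30°, 30°.
A run of hues at equal small steps (30°) with one large closing gap is an analogous group.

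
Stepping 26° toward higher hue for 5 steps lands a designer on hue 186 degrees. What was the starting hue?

5 steps of 26° (toward higher hue) give a net shift of +130°.
Start = end − shift: 186 − 130 = 56°

56°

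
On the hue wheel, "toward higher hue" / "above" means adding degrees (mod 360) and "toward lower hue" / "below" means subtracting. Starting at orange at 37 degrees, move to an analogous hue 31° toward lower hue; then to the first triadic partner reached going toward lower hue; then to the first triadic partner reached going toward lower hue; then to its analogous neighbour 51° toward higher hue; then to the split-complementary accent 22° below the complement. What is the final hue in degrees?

335°

−31° (analog 31° ↓): 37 − 31 = 6°
−120° (triadic ↓): 6 − 120 = -114 → -114 + 360 = 246°
−120° (triadic ↓): 246 − 120 = 126°
+51° (analog 51° ↑): 126 + 51 = 177°
+158° (split-comp 22° ↓): 177 + 158 = 335°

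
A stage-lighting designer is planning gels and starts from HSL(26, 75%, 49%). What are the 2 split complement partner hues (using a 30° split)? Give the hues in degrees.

Split-complementary hues sit 30° either side of the complement.
Complement of 26°: 26 + 180 = 206°
206 − 30 = 176°
206 + 30 = 236°

176° and 236°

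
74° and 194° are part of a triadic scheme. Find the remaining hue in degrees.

314°

A triad places three hues 120° apart.
The full set through 74° is {74°, 194°, 314°}.
Given {74°, 194°}, the missing hue is 314°.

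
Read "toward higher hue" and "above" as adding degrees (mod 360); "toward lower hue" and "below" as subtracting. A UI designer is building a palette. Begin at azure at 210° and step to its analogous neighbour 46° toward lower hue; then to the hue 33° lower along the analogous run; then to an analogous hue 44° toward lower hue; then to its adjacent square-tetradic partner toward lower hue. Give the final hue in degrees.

analog 46° ↓ −46°: 210 − 46 = 164°
analog 33° ↓ −33°: 164 − 33 = 131°
analog 44° ↓ −44°: 131 − 44 = 87°
square ↓ −90°: 87 − 90 = -3 → -3 + 360 = 357°

357°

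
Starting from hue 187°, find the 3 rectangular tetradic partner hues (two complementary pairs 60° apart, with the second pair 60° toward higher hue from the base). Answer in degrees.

A rectangular tetradic uses two complementary pairs 60° apart: offsets 0°, 60°, 180°, 240°.
187 + 60 = 247°
187 + 180 = 367 → 367 − 360 = 7°
187 + 240 = 427 → 427 − 360 = 67°

247°, 7° and 67°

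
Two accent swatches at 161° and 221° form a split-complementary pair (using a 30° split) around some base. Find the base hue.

The accents sit 30° either side of the complement, so the complement is their short-arc midpoint on the wheel.
Short-arc midpoint of 161° and 221°: 191°.
Base is 180° from the complement: 191 − 180 = 11°

11°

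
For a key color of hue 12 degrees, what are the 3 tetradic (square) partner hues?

A square tetradic scheme places four hues every 90°.
12 + 90 = 102°
12 + 180 = 192°
12 + 270 = 282°

102°, 192°, and 282°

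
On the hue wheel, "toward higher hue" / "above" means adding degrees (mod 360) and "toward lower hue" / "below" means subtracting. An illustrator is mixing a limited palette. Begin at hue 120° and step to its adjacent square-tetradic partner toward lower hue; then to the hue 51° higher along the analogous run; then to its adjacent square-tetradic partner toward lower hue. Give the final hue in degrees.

351°

120 − 90 = 30°   (square ↓)
30 + 51 = 81°   (analog 51° ↑)
81 − 90 = -9 → -9 + 360 = 351°   (square ↓)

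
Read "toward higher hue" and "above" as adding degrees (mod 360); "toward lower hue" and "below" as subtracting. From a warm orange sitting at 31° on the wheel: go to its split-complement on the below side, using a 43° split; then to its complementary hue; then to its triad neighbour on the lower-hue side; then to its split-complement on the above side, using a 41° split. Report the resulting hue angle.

89°

split-comp 43° ↓ +137°: 31 + 137 = 168°
complement +180°: 168 + 180 = 348°
triadic ↓ −120°: 348 − 120 = 228°
split-comp 41° ↑ +221°: 228 + 221 = 449 → 449 − 360 = 89°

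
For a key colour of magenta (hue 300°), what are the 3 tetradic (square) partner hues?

A square tetradic scheme places four hues every 90°.
300 + 90 = 390 → 390 − 360 = 30°
300 + 180 = 480 → 480 − 360 = 120°
300 + 270 = 570 → 570 − 360 = 210°

30°, 120° and 210°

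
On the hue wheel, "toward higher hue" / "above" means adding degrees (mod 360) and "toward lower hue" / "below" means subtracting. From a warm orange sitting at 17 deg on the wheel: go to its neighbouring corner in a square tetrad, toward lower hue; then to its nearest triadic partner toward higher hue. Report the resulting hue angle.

square ↓ −90°: 17 − 90 = -73 → -73 + 360 = 287°
triadic ↑ +120°: 287 + 120 = 407 → 407 − 360 = 47°

47°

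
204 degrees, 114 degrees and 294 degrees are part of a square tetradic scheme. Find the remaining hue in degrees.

A square tetradic scheme places four hues every 90°.
The full set through 114° is {24°, 114°, 204°, 294°}.
Given {114°, 204°, 294°}, the missing hue is 24°.

24°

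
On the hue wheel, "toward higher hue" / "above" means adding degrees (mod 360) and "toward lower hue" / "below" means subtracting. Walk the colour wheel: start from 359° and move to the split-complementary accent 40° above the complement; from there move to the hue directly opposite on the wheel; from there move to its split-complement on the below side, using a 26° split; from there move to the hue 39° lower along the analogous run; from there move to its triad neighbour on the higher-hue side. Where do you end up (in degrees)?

359 + 220 = 579 → 579 − 360 = 219°   (split-comp 40° ↑)
219 + 180 = 399 → 399 − 360 = 39°   (complement)
39 + 154 = 193°   (split-comp 26° ↓)
193 − 39 = 154°   (analog 39° ↓)
154 + 120 = 274°   (triadic ↑)

274°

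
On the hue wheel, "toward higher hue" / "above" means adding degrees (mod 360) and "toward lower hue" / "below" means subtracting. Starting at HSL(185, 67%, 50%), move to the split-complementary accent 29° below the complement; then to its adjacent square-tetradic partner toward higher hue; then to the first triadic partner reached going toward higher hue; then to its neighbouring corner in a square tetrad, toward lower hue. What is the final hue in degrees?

96°

split-comp 29° ↓ +151°: 185 + 151 = 336°
square ↑ +90°: 336 + 90 = 426 → 426 − 360 = 66°
triadic ↑ +120°: 66 + 120 = 186°
square ↓ −90°: 186 − 90 = 96°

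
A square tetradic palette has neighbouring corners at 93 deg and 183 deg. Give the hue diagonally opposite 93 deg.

A square tetradic scheme places four hues 90° apart; opposite corners are 180° apart.
93 + 180 = 273°

273°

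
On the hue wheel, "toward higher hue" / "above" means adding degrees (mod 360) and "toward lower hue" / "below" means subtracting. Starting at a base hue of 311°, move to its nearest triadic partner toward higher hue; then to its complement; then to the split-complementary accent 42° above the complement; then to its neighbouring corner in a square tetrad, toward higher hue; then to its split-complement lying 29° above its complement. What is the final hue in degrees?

311 + 120 = 431 → 431 − 360 = 71°   (triadic ↑)
71 + 180 = 251°   (complement)
251 + 222 = 473 → 473 − 360 = 113°   (split-comp 42° ↑)
113 + 90 = 203°   (square ↑)
203 + 209 = 412 → 412 − 360 = 52°   (split-comp 29° ↑)

52°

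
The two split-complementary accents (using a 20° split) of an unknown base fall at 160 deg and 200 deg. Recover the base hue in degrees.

The accents sit 20° either side of the complement, so the complement is their short-arc midpoint on the wheel.
Short-arc midpoint of 160° and 200°: 180°.
Base is 180° from the complement: 180 − 180 = 0°

0°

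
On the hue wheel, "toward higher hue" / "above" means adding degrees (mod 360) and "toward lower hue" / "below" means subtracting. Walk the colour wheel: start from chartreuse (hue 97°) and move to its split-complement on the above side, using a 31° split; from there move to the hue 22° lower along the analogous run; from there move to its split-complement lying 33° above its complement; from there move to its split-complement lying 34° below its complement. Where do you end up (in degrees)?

285°

+211° (split-comp 31° ↑): 97 + 211 = 308°
−22° (analog 22° ↓): 308 − 22 = 286°
+213° (split-comp 33° ↑): 286 + 213 = 499 → 499 − 360 = 139°
+146° (split-comp 34° ↓): 139 + 146 = 285°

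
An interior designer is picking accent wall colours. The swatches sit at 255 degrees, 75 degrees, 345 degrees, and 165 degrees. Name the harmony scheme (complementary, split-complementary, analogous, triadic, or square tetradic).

square tetradic

Sort the hues: 75°, 165°, 255°, 345°.
Successive gaps around the wheel: 90°, 90°, 90°, 90°.
Four hues every 90° form a square tetradic scheme.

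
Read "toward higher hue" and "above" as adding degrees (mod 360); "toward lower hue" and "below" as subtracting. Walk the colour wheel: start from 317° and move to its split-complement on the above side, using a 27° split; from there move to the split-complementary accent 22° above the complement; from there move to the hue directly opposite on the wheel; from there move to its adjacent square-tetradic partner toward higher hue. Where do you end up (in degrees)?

276°

+207° (split-comp 27° ↑): 317 + 207 = 524 → 524 − 360 = 164°
+202° (split-comp 22° ↑): 164 + 202 = 366 → 366 − 360 = 6°
+180° (complement): 6 + 180 = 186°
+90° (square ↑): 186 + 90 = 276°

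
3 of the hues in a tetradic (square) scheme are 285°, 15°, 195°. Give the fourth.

A square tetradic scheme places four hues every 90°.
The full set through 15° is {15°, 105°, 195°, 285°}.
Given {15°, 195°, 285°}, the missing hue is 105°.

105°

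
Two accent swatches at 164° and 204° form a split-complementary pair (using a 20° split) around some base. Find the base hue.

The accents sit 20° either side of the complement, so the complement is their short-arc midpoint on the wheel.
Short-arc midpoint of 164° and 204°: 184°.
Base is 180° from the complement: 184 − 180 = 4°

4°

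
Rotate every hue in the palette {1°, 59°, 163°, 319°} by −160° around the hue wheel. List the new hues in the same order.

1 − 160 = -159 → -159 + 360 = 201°
59 − 160 = -101 → -101 + 360 = 259°
163 − 160 = 3°
319 − 160 = 159°

201°, 259°, 3°, 159°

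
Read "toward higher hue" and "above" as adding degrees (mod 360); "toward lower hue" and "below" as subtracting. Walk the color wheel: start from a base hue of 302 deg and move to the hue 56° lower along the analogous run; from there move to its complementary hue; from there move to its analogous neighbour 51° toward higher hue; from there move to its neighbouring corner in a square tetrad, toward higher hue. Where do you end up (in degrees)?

207°

−56° (analog 56° ↓): 302 − 56 = 246°
+180° (complement): 246 + 180 = 426 → 426 − 360 = 66°
+51° (analog 51° ↑): 66 + 51 = 117°
+90° (square ↑): 117 + 90 = 207°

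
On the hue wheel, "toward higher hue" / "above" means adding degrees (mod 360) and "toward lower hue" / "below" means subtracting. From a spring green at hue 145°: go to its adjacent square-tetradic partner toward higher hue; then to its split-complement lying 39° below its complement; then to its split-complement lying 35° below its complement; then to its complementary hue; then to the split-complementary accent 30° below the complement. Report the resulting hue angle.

131°

+90° (square ↑): 145 + 90 = 235°
+141° (split-comp 39° ↓): 235 + 141 = 376 → 376 − 360 = 16°
+145° (split-comp 35° ↓): 16 + 145 = 161°
+180° (complement): 161 + 180 = 341°
+150° (split-comp 30° ↓): 341 + 150 = 491 → 491 − 360 = 131°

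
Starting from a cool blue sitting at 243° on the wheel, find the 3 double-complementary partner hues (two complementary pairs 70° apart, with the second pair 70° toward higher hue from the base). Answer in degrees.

A rectangular tetradic uses two complementary pairs 70° apart: offsets 0°, 70°, 180°, 250°.
243 + 70 = 313°
243 + 180 = 423 → 423 − 360 = 63°
243 + 250 = 493 → 493 − 360 = 133°

313°, 63° and 133°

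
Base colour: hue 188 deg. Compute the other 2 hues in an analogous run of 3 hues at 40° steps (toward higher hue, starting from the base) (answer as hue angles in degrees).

228° and 268°

Analogous hues sit every 40° along the wheel.
188 + 40 = 228°
188 + 80 = 268°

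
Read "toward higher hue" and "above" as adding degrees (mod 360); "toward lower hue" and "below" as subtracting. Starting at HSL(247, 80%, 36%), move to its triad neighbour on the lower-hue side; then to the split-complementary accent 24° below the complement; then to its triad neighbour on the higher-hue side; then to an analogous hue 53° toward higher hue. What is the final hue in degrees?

96°

247 − 120 = 127°   (triadic ↓)
127 + 156 = 283°   (split-comp 24° ↓)
283 + 120 = 403 → 403 − 360 = 43°   (triadic ↑)
43 + 53 = 96°   (analog 53° ↑)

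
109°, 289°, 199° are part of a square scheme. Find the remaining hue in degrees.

19°

A square tetradic scheme places four hues every 90°.
The full set through 109° is {19°, 109°, 199°, 289°}.
Given {109°, 199°, 289°}, the missing hue is 19°.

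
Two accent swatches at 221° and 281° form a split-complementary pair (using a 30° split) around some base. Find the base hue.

71°

The accents sit 30° either side of the complement, so the complement is their short-arc midpoint on the wheel.
Short-arc midpoint of 221° and 281°: 251°.
Base is 180° from the complement: 251 − 180 = 71°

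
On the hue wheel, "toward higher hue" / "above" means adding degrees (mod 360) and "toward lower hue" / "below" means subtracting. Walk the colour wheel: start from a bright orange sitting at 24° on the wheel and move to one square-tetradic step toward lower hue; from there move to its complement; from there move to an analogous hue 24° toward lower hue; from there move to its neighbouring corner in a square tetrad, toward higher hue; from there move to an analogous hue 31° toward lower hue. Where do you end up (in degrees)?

24 − 90 = -66 → -66 + 360 = 294°   (square ↓)
294 + 180 = 474 → 474 − 360 = 114°   (complement)
114 − 24 = 90°   (analog 24° ↓)
90 + 90 = 180°   (square ↑)
180 − 31 = 149°   (analog 31° ↓)

149°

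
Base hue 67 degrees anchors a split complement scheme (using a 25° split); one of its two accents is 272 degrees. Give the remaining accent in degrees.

Split-complementary hues sit 25° either side of the complement.
Complement of the base 67°: 67 + 180 = 247°
The given accent 272° is 25° one side of 247°; the other accent sits 25° the other side: 247 − 25 = 222°

222°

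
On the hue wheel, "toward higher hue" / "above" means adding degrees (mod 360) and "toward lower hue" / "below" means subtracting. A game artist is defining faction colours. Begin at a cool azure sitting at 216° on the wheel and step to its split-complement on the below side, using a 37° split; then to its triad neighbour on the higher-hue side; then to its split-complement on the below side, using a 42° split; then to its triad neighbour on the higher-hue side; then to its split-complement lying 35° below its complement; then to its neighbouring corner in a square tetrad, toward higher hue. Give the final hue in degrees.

252°

216 + 143 = 359°   (split-comp 37° ↓)
359 + 120 = 479 → 479 − 360 = 119°   (triadic ↑)
119 + 138 = 257°   (split-comp 42° ↓)
257 + 120 = 377 → 377 − 360 = 17°   (triadic ↑)
17 + 145 = 162°   (split-comp 35° ↓)
162 + 90 = 252°   (square ↑)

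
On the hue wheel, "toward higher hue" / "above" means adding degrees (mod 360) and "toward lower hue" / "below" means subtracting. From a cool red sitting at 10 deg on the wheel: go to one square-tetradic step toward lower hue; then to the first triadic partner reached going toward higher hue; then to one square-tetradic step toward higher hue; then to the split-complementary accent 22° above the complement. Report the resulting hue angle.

square ↓ −90°: 10 − 90 = -80 → -80 + 360 = 280°
triadic ↑ +120°: 280 + 120 = 400 → 400 − 360 = 40°
square ↑ +90°: 40 + 90 = 130°
split-comp 22° ↑ +202°: 130 + 202 = 332°

332°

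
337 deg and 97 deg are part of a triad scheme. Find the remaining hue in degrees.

A triad places three hues 120° apart.
The full set through 97° is {97°, 217°, 337°}.
Given {97°, 337°}, the missing hue is 217°.

217°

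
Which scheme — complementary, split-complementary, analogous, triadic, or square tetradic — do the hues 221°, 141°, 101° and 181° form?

analogous

Sort the hues: 101°, 141°, 181°, 221°.
Successive gaps around the wheel: 40°, 40°, 40°, 240°.
A run of hues at equal small steps (40°) with one large closing gap is an analogous group.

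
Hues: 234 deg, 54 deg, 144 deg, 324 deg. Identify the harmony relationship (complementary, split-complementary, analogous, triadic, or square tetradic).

square tetradic

Sort the hues: 54°, 144°, 234°, 324°.
Successive gaps around the wheel: 90°, 90°, 90°, 90°.
Four hues every 90° form a square tetradic scheme.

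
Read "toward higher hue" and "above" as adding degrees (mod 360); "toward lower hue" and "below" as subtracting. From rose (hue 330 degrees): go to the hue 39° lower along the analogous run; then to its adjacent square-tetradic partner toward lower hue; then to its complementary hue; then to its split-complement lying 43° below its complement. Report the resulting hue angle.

158°

−39° (analog 39° ↓): 330 − 39 = 291°
−90° (square ↓): 291 − 90 = 201°
+180° (complement): 201 + 180 = 381 → 381 − 360 = 21°
+137° (split-comp 43° ↓): 21 + 137 = 158°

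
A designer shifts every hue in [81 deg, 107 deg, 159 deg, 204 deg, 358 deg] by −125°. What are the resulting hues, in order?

316°, 342°, 34°, 79°, 233°

81 − 125 = -44 → -44 + 360 = 316°
107 − 125 = -18 → -18 + 360 = 342°
159 − 125 = 34°
204 − 125 = 79°
358 − 125 = 233°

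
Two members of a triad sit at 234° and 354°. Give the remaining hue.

A triad spaces three hues 120° apart.
The full set is {114°, 234°, 354°}.

114°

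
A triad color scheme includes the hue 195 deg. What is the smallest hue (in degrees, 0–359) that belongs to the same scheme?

A triad places three hues 120° apart.
The full set through 195° is {75°, 195°, 315°}.

75°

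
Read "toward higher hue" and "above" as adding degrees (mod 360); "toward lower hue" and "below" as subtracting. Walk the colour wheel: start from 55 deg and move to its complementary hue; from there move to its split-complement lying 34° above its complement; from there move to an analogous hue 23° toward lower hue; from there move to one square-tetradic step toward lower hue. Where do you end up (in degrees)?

complement +180°: 55 + 180 = 235°
split-comp 34° ↑ +214°: 235 + 214 = 449 → 449 − 360 = 89°
analog 23° ↓ −23°: 89 − 23 = 66°
square ↓ −90°: 66 − 90 = -24 → -24 + 360 = 336°

336°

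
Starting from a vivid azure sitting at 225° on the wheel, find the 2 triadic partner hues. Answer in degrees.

345° and 105°

A triad places three hues 120° apart.
225 + 120 = 345°
225 + 240 = 465 → 465 − 360 = 105°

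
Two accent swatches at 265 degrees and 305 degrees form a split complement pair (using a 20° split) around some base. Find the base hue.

The accents sit 20° either side of the complement, so the complement is their short-arc midpoint on the wheel.
Short-arc midpoint of 265° and 305°: 285°.
Base is 180° from the complement: 285 − 180 = 105°

105°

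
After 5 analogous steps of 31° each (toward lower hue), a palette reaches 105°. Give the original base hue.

260°

5 steps of 31° (toward lower hue) give a net shift of −155°.
Start = end − shift: 105 + 155 = 260°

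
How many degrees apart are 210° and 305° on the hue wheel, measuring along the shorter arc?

95°

|210 − 305| = 95.
95 ≤ 180, so the shorter arc is 95°.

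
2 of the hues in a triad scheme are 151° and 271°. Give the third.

31°

A triad places three hues 120° apart.
The full set through 151° is {31°, 151°, 271°}.
Given {151°, 271°}, the missing hue is 31°.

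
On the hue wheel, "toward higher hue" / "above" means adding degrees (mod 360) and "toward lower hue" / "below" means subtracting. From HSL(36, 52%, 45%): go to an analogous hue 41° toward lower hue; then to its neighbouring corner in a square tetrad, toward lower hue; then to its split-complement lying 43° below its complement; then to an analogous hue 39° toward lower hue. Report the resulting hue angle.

analog 41° ↓ −41°: 36 − 41 = -5 → -5 + 360 = 355°
square ↓ −90°: 355 − 90 = 265°
split-comp 43° ↓ +137°: 265 + 137 = 402 → 402 − 360 = 42°
analog 39° ↓ −39°: 42 − 39 = 3°

3°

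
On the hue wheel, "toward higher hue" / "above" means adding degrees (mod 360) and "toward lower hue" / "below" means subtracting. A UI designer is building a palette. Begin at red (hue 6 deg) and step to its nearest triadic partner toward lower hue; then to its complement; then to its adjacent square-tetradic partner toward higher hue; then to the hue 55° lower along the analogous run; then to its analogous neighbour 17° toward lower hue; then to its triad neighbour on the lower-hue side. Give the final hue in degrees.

324°

triadic ↓ −120°: 6 − 120 = -114 → -114 + 360 = 246°
complement +180°: 246 + 180 = 426 → 426 − 360 = 66°
square ↑ +90°: 66 + 90 = 156°
analog 55° ↓ −55°: 156 − 55 = 101°
analog 17° ↓ −17°: 101 − 17 = 84°
triadic ↓ −120°: 84 − 120 = -36 → -36 + 360 = 324°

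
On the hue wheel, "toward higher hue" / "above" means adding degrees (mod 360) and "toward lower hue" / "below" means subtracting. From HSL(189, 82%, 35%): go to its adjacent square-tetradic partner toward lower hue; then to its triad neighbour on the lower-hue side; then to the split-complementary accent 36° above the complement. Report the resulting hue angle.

195°

−90° (square ↓): 189 − 90 = 99°
−120° (triadic ↓): 99 − 120 = -21 → -21 + 360 = 339°
+216° (split-comp 36° ↑): 339 + 216 = 555 → 555 − 360 = 195°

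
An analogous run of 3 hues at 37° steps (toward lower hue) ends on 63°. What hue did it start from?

2 steps of 37° (toward lower hue) give a net shift of −74°.
Start = end − shift: 63 + 74 = 137°

137°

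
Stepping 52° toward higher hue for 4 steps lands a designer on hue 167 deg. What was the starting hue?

319°

4 steps of 52° (toward higher hue) give a net shift of +208°.
Start = end − shift: 167 − 208 = -41 → -41 + 360 = 319°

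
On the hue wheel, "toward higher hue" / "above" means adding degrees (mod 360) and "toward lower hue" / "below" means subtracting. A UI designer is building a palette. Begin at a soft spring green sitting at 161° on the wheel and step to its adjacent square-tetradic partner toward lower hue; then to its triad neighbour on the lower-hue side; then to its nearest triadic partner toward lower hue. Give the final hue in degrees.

191°

square ↓ −90°: 161 − 90 = 71°
triadic ↓ −120°: 71 − 120 = -49 → -49 + 360 = 311°
triadic ↓ −120°: 311 − 120 = 191°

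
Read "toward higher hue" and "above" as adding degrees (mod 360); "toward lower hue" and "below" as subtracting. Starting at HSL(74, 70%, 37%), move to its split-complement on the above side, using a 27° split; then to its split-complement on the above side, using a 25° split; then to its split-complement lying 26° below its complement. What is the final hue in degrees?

280°

+207° (split-comp 27° ↑): 74 + 207 = 281°
+205° (split-comp 25° ↑): 281 + 205 = 486 → 486 − 360 = 126°
+154° (split-comp 26° ↓): 126 + 154 = 280°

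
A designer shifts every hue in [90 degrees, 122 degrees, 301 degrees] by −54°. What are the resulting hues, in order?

36°, 68°, 247°

90 − 54 = 36°
122 − 54 = 68°
301 − 54 = 247°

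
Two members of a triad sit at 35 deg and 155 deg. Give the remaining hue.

A triad spaces three hues 120° apart.
The full set is {35°, 155°, 275°}.

275°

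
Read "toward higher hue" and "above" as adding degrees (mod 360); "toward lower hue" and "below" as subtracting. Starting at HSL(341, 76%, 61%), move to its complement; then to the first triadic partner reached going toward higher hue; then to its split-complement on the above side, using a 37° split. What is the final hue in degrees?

138°

341 + 180 = 521 → 521 − 360 = 161°   (complement)
161 + 120 = 281°   (triadic ↑)
281 + 217 = 498 → 498 − 360 = 138°   (split-comp 37° ↑)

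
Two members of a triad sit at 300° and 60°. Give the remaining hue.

180°

A triad spaces three hues 120° apart.
The full set is {60°, 180°, 300°}.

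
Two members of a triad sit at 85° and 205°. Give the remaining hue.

A triad spaces three hues 120° apart.
The full set is {85°, 205°, 325°}.

325°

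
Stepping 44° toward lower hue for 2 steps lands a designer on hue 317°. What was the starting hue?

2 steps of 44° (toward lower hue) give a net shift of −88°.
Start = end − shift: 317 + 88 = 405 → 405 − 360 = 45°

45°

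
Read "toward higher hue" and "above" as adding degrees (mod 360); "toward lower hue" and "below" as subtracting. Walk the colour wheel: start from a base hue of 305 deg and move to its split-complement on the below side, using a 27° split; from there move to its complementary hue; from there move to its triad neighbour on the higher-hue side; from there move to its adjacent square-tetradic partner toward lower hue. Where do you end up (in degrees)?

+153° (split-comp 27° ↓): 305 + 153 = 458 → 458 − 360 = 98°
+180° (complement): 98 + 180 = 278°
+120° (triadic ↑): 278 + 120 = 398 → 398 − 360 = 38°
−90° (square ↓): 38 − 90 = -52 → -52 + 360 = 308°

308°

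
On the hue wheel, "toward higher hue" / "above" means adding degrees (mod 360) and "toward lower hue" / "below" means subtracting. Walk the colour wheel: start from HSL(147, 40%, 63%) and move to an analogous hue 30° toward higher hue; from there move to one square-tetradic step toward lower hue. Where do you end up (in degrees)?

87°

+30° (analog 30° ↑): 147 + 30 = 177°
−90° (square ↓): 177 − 90 = 87°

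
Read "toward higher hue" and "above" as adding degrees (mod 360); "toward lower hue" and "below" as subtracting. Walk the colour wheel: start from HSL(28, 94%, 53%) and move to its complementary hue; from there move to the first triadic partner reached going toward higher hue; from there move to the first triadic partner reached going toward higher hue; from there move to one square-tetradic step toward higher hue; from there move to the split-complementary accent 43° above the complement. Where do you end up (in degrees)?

41°

28 + 180 = 208°   (complement)
208 + 120 = 328°   (triadic ↑)
328 + 120 = 448 → 448 − 360 = 88°   (triadic ↑)
88 + 90 = 178°   (square ↑)
178 + 223 = 401 → 401 − 360 = 41°   (split-comp 43° ↑)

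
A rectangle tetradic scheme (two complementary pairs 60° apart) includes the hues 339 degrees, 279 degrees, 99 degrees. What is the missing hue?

A rectangular tetradic uses two complementary pairs 60° apart: offsets 0°, 60°, 180°, 240°.
Among {99°, 279°, 339°}, 279° and 99° are a 180° pair.
The remaining hue 339° needs its own complement: 339 + 180 = 519 → 519 − 360 = 159°

159°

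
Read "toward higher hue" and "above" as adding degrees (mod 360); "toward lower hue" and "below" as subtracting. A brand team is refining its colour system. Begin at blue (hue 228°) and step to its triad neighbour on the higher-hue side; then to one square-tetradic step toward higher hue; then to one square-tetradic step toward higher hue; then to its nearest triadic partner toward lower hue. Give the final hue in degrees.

48°

228 + 120 = 348°   (triadic ↑)
348 + 90 = 438 → 438 − 360 = 78°   (square ↑)
78 + 90 = 168°   (square ↑)
168 − 120 = 48°   (triadic ↓)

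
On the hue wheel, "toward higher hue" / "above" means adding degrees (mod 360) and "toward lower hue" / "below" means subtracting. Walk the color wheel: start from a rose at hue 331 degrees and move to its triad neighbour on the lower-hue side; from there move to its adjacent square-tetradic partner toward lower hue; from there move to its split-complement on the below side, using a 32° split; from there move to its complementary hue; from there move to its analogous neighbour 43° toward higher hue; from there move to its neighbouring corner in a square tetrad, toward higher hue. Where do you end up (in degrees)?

222°

331 − 120 = 211°   (triadic ↓)
211 − 90 = 121°   (square ↓)
121 + 148 = 269°   (split-comp 32° ↓)
269 + 180 = 449 → 449 − 360 = 89°   (complement)
89 + 43 = 132°   (analog 43° ↑)
132 + 90 = 222°   (square ↑)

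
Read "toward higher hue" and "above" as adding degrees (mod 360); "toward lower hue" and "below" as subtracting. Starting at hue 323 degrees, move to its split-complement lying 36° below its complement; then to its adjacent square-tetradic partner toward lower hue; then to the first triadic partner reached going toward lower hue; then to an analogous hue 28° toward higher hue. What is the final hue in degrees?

323 + 144 = 467 → 467 − 360 = 107°   (split-comp 36° ↓)
107 − 90 = 17°   (square ↓)
17 − 120 = -103 → -103 + 360 = 257°   (triadic ↓)
257 + 28 = 285°   (analog 28° ↑)

285°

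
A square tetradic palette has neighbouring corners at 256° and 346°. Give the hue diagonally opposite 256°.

A square tetradic scheme places four hues 90° apart; opposite corners are 180° apart.
256 + 180 = 436 → 436 − 360 = 76°

76°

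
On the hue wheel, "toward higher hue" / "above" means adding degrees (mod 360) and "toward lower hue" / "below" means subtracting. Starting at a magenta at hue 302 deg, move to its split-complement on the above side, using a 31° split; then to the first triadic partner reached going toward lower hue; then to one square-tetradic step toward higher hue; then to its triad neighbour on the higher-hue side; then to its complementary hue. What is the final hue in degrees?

302 + 211 = 513 → 513 − 360 = 153°   (split-comp 31° ↑)
153 − 120 = 33°   (triadic ↓)
33 + 90 = 123°   (square ↑)
123 + 120 = 243°   (triadic ↑)
243 + 180 = 423 → 423 − 360 = 63°   (complement)

63°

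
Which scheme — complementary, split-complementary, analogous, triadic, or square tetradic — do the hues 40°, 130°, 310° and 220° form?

square tetradic

Sort the hues: 40°, 130°, 220°, 310°.
Successive gaps around the wheel: 90°, 90°, 90°, 90°.
Four hues every 90° form a square tetradic scheme.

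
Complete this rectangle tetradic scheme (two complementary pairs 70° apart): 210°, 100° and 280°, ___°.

30°

A rectangular tetradic uses two complementary pairs 70° apart: offsets 0°, 70°, 180°, 250°.
Among {100°, 210°, 280°}, 280° and 100° are a 180° pair.
The remaining hue 210° needs its own complement: 210 + 180 = 390 → 390 − 360 = 30°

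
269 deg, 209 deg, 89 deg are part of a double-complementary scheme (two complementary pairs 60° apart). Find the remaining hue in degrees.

29°

A rectangular tetradic uses two complementary pairs 60° apart: offsets 0°, 60°, 180°, 240°.
Among {89°, 209°, 269°}, 269° and 89° are a 180° pair.
The remaining hue 209° needs its own complement: 209 + 180 = 389 → 389 − 360 = 29°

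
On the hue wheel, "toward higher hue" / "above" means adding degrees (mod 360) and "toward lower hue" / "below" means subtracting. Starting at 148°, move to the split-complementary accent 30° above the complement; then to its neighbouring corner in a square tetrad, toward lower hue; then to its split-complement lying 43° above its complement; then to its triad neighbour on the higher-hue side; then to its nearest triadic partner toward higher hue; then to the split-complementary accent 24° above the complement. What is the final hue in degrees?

split-comp 30° ↑ +210°: 148 + 210 = 358°
square ↓ −90°: 358 − 90 = 268°
split-comp 43° ↑ +223°: 268 + 223 = 491 → 491 − 360 = 131°
triadic ↑ +120°: 131 + 120 = 251°
triadic ↑ +120°: 251 + 120 = 371 → 371 − 360 = 11°
split-comp 24° ↑ +204°: 11 + 204 = 215°

215°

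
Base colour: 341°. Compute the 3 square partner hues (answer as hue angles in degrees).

71°, 161°, and 251°

341 + 90 = 431 → 431 − 360 = 71°
341 + 180 = 521 → 521 − 360 = 161°
341 + 270 = 611 → 611 − 360 = 251°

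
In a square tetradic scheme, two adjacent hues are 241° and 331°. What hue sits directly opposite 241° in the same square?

A square tetradic scheme places four hues 90° apart; opposite corners are 180° apart.
241 + 180 = 421 → 421 − 360 = 61°

61°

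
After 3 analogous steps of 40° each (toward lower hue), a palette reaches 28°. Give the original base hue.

148°

3 steps of 40° (toward lower hue) give a net shift of −120°.
Start = end − shift: 28 + 120 = 148°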